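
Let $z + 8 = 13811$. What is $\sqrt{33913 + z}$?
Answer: $2 \sqrt{11929} \approx 218.44$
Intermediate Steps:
$z = 13803$ ($z = -8 + 13811 = 13803$)
$\sqrt{33913 + z} = \sqrt{33913 + 13803} = \sqrt{47716} = 2 \sqrt{11929}$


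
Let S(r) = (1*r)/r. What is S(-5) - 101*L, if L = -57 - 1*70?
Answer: 12828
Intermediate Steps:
L = -127 (L = -57 - 70 = -127)
S(r) = 1 (S(r) = r/r = 1)
S(-5) - 101*L = 1 - 101*(-127) = 1 + 12827 = 12828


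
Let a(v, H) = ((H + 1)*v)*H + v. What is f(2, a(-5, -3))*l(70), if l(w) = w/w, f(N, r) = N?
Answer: 2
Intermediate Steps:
a(v, H) = v + H*v*(1 + H) (a(v, H) = ((1 + H)*v)*H + v = (v*(1 + H))*H + v = H*v*(1 + H) + v = v + H*v*(1 + H))
l(w) = 1
f(2, a(-5, -3))*l(70) = 2*1 = 2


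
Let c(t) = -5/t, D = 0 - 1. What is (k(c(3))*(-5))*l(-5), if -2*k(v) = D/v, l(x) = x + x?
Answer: -15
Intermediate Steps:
D = -1
l(x) = 2*x
k(v) = 1/(2*v) (k(v) = -(-1)/(2*v) = 1/(2*v))
(k(c(3))*(-5))*l(-5) = ((1/(2*((-5/3))))*(-5))*(2*(-5)) = ((1/(2*((-5*⅓))))*(-5))*(-10) = ((1/(2*(-5/3)))*(-5))*(-10) = (((½)*(-⅗))*(-5))*(-10) = -3/10*(-5)*(-10) = (3/2)*(-10) = -15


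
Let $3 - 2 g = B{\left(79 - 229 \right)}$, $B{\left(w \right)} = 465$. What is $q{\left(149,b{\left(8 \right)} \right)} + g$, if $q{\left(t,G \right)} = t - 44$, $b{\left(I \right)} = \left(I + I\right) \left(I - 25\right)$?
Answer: $-126$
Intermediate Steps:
$b{\left(I \right)} = 2 I \left(-25 + I\right)$
$g = -231$ ($g = \frac{3}{2} - \frac{465}{2} = -231$)
$q{\left(t,G \right)} = -44 + t$
$q{\left(149,b{\left(8 \right)} \right)} + g = \left(-44 + 149\right) - 231 = 105 - 231 = -126$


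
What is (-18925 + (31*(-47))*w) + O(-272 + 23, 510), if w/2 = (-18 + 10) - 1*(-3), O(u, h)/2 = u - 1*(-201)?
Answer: -4451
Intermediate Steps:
O(u, h) = 402 + 2*u (O(u, h) = 2*(u - 1*(-201)) = 2*(u + 201) = 2*(201 + u) = 402 + 2*u)
w = -10 (w = 2*((-18 + 10) - 1*(-3)) = 2*(-8 + 3) = 2*(-5) = -10)
(-18925 + (31*(-47))*w) + O(-272 + 23, 510) = (-18925 + (31*(-47))*(-10)) + (402 + 2*(-272 + 23)) = (-18925 - 1457*(-10)) + (402 + 2*(-249)) = (-18925 + 14570) + (402 - 498) = -4355 - 96 = -4451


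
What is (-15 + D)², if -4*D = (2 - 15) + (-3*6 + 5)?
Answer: 289/4 ≈ 72.250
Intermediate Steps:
D = 13/2 (D = -((2 - 15) + (-3*6 + 5))/4 = -(-13 + (-18 + 5))/4 = -(-13 - 13)/4 = -¼*(-26) = 13/2 ≈ 6.5000)
(-15 + D)² = (-15 + 13/2)² = (-17/2)² = 289/4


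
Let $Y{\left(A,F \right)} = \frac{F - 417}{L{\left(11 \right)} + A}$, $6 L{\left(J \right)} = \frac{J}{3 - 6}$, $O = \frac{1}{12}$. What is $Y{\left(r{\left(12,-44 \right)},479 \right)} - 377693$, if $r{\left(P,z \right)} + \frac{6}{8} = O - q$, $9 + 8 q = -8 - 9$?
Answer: $- \frac{26813971}{71} \approx -3.7766 \cdot 10^{5}$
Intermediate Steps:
$O = \frac{1}{12} \approx 0.083333$
$q = - \frac{13}{4}$ ($q = - \frac{9}{8} + \frac{-8 - 9}{8} = - \frac{9}{8} + \frac{1}{8} \left(-17\right) = - \frac{9}{8} - \frac{17}{8} = - \frac{13}{4} \approx -3.25$)
$L{\left(J \right)} = - \frac{J}{18}$ ($L{\left(J \right)} = \frac{J \frac{1}{3 - 6}}{6} = \frac{J \frac{1}{-3}}{6} = \frac{J \left(- \frac{1}{3}\right)}{6} = \frac{\left(- \frac{1}{3}\right) J}{6} = - \frac{J}{18}$)
$r{\left(P,z \right)} = \frac{31}{12}$ ($r{\left(P,z \right)} = - \frac{3}{4} + \left(\frac{1}{12} - - \frac{13}{4}\right) = - \frac{3}{4} + \left(\frac{1}{12} + \frac{13}{4}\right) = - \frac{3}{4} + \frac{10}{3} = \frac{31}{12}$)
$Y{\left(A,F \right)} = \frac{-417 + F}{- \frac{11}{18} + A}$ ($Y{\left(A,F \right)} = \frac{F - 417}{\left(- \frac{1}{18}\right) 11 + A} = \frac{-417 + F}{- \frac{11}{18} + A}$)
$Y{\left(r{\left(12,-44 \right)},479 \right)} - 377693 = \frac{18 \left(-417 + 479\right)}{-11 + 18 \cdot \frac{31}{12}} - 377693 = 18 \frac{1}{-11 + \frac{93}{2}} \cdot 62 - 377693 = 18 \frac{1}{\frac{71}{2}} \cdot 62 - 377693 = 18 \cdot \frac{2}{71} \cdot 62 - 377693 = \frac{2232}{71} - 377693 = - \frac{26813971}{71}$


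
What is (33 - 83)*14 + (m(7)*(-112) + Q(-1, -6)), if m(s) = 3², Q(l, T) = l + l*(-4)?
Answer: -1705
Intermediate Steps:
Q(l, T) = -3*l (Q(l, T) = l - 4*l = -3*l)
m(s) = 9
(33 - 83)*14 + (m(7)*(-112) + Q(-1, -6)) = (33 - 83)*14 + (9*(-112) - 3*(-1)) = -50*14 + (-1008 + 3) = -700 - 1005 = -1705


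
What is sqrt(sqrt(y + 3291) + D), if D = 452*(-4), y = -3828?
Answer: sqrt(-1808 + I*sqrt(537)) ≈ 0.2725 + 42.521*I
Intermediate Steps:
D = -1808
sqrt(sqrt(y + 3291) + D) = sqrt(sqrt(-3828 + 3291) - 1808) = sqrt(sqrt(-537) - 1808) = sqrt(I*sqrt(537) - 1808) = sqrt(-1808 + I*sqrt(537))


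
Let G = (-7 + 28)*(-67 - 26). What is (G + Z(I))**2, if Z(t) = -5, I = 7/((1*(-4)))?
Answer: 3833764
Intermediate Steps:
I = -7/4 (I = 7/(-4) = 7*(-1/4) = -7/4 ≈ -1.7500)
G = -1953 (G = 21*(-93) = -1953)
(G + Z(I))**2 = (-1953 - 5)**2 = (-1958)**2 = 3833764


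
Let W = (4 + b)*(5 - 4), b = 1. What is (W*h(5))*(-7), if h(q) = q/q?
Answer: -35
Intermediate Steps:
h(q) = 1
W = 5 (W = (4 + 1)*(5 - 4) = 5*1 = 5)
(W*h(5))*(-7) = (5*1)*(-7) = 5*(-7) = -35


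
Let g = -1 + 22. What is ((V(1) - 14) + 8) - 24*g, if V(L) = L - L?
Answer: -510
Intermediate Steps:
g = 21
V(L) = 0
((V(1) - 14) + 8) - 24*g = ((0 - 14) + 8) - 24*21 = (-14 + 8) - 504 = -6 - 504 = -510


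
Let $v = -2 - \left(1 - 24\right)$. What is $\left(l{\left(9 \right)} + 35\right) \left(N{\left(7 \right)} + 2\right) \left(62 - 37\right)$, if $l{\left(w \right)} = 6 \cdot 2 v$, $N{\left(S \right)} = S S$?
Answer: $365925$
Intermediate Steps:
$N{\left(S \right)} = S^{2}$
$v = 21$ ($v = -2 - \left(1 - 24\right) = -2 - -23 = -2 + 23 = 21$)
$l{\left(w \right)} = 252$ ($l{\left(w \right)} = 6 \cdot 2 \cdot 21 = 12 \cdot 21 = 252$)
$\left(l{\left(9 \right)} + 35\right) \left(N{\left(7 \right)} + 2\right) \left(62 - 37\right) = \left(252 + 35\right) \left(7^{2} + 2\right) \left(62 - 37\right) = 287 \left(49 + 2\right) 25 = 287 \cdot 51 \cdot 25 = 287 \cdot 1275 = 365925$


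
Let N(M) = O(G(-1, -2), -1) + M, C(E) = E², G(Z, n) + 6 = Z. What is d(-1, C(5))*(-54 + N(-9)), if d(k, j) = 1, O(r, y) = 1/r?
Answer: -442/7 ≈ -63.143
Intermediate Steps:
G(Z, n) = -6 + Z
N(M) = -⅐ + M (N(M) = 1/(-6 - 1) + M = 1/(-7) + M = -⅐ + M)
d(-1, C(5))*(-54 + N(-9)) = 1*(-54 + (-⅐ - 9)) = 1*(-54 - 64/7) = 1*(-442/7) = -442/7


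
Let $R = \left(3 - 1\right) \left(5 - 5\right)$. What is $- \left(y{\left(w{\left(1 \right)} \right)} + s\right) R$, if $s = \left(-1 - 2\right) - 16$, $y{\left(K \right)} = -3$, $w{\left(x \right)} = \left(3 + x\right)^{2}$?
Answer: $0$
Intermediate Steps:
$R = 0$ ($R = \left(3 - 1\right) 0 = 2 \cdot 0 = 0$)
$s = -19$ ($s = -3 - 16 = -19$)
$- \left(y{\left(w{\left(1 \right)} \right)} + s\right) R = - \left(-3 - 19\right) 0 = - \left(-22\right) 0 = \left(-1\right) 0 = 0$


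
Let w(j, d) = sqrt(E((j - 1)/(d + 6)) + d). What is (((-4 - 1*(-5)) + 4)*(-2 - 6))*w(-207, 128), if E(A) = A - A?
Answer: -320*sqrt(2) ≈ -452.55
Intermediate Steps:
E(A) = 0
w(j, d) = sqrt(d) (w(j, d) = sqrt(0 + d) = sqrt(d))
(((-4 - 1*(-5)) + 4)*(-2 - 6))*w(-207, 128) = (((-4 - 1*(-5)) + 4)*(-2 - 6))*sqrt(128) = (((-4 + 5) + 4)*(-8))*(8*sqrt(2)) = ((1 + 4)*(-8))*(8*sqrt(2)) = (5*(-8))*(8*sqrt(2)) = -320*sqrt(2)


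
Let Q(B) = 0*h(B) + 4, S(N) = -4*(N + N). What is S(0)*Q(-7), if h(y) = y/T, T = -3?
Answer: 0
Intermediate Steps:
h(y) = -y/3 (h(y) = y/(-3) = y*(-1/3) = -y/3)
S(N) = -8*N
Q(B) = 4 (Q(B) = 0*(-B/3) + 4 = 0 + 4 = 4)
S(0)*Q(-7) = -8*0*4 = 0*4 = 0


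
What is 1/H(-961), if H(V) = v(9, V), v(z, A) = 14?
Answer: 1/14 ≈ 0.071429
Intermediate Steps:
H(V) = 14
1/H(-961) = 1/14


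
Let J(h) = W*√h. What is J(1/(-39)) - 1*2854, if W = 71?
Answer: -2854 + 71*I*√39/39 ≈ -2854.0 + 11.369*I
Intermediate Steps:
J(h) = 71*√h
J(1/(-39)) - 1*2854 = 71*√(1/(-39)) - 1*2854 = 71*√(-1/39) - 2854 = 71*(I*√39/39) - 2854 = 71*I*√39/39 - 2854 = -2854 + 71*I*√39/39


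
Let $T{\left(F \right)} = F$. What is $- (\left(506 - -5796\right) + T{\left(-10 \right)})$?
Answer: $-6292$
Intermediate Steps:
$- (\left(506 - -5796\right) + T{\left(-10 \right)}) = - (\left(506 - -5796\right) - 10) = - (\left(506 + 5796\right) - 10) = - (6302 - 10) = \left(-1\right) 6292 = -6292$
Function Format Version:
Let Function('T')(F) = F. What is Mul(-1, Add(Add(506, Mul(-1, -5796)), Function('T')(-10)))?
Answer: -6292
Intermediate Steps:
Mul(-1, Add(Add(506, Mul(-1, -5796)), Function('T')(-10))) = Mul(-1, Add(Add(506, Mul(-1, -5796)), -10)) = Mul(-1, Add(Add(506, 5796), -10)) = Mul(-1, Add(6302, -10)) = Mul(-1, 6292) = -6292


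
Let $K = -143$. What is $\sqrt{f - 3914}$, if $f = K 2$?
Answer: $10 i \sqrt{42} \approx 64.807 i$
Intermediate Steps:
$f = -286$ ($f = \left(-143\right) 2 = -286$)
$\sqrt{f - 3914} = \sqrt{-286 - 3914} = \sqrt{-4200} = 10 i \sqrt{42}$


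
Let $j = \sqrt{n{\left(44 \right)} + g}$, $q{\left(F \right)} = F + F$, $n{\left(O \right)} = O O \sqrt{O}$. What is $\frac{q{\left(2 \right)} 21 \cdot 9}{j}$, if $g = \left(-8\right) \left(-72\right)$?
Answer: $\frac{756}{\sqrt{576 + 3872 \sqrt{11}}} \approx 6.5265$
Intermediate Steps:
$n{\left(O \right)} = O^{\frac{5}{2}}$ ($n{\left(O \right)} = O^{2} \sqrt{O} = O^{\frac{5}{2}}$)
$g = 576$
$q{\left(F \right)} = 2 F$
$j = \sqrt{576 + 3872 \sqrt{11}}$ ($j = \sqrt{44^{\frac{5}{2}} + 576} = \sqrt{3872 \sqrt{11} + 576} = \sqrt{576 + 3872 \sqrt{11}} \approx 115.84$)
$\frac{q{\left(2 \right)} 21 \cdot 9}{j} = \frac{2 \cdot 2 \cdot 21 \cdot 9}{4 \sqrt{36 + 242 \sqrt{11}}} = 4 \cdot 21 \cdot 9 \frac{1}{4 \sqrt{36 + 242 \sqrt{11}}} = 84 \cdot 9 \frac{1}{4 \sqrt{36 + 242 \sqrt{11}}} = 756 \frac{1}{4 \sqrt{36 + 242 \sqrt{11}}} = \frac{189}{\sqrt{36 + 242 \sqrt{11}}}$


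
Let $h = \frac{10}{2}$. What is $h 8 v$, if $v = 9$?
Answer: $360$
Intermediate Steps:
$h = 5$ ($h = 10 \cdot \frac{1}{2} = 5$)
$h 8 v = 5 \cdot 8 \cdot 9 = 40 \cdot 9 = 360$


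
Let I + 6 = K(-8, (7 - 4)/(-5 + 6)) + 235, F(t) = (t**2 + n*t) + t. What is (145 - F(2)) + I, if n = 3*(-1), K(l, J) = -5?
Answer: 369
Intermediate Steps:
n = -3
F(t) = t**2 - 2*t (F(t) = (t**2 - 3*t) + t = t**2 - 2*t)
I = 224 (I = -6 + (-5 + 235) = -6 + 230 = 224)
(145 - F(2)) + I = (145 - 2*(-2 + 2)) + 224 = (145 - 2*0) + 224 = (145 - 1*0) + 224 = (145 + 0) + 224 = 145 + 224 = 369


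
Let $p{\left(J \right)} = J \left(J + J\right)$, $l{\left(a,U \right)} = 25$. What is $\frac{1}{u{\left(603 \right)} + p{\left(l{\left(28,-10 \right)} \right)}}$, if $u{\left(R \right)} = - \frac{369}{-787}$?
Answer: $\frac{787}{984119} \approx 0.0007997$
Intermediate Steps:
$p{\left(J \right)} = 2 J^{2}$ ($p{\left(J \right)} = J 2 J = 2 J^{2}$)
$u{\left(R \right)} = \frac{369}{787}$ ($u{\left(R \right)} = \left(-369\right) \left(- \frac{1}{787}\right) = \frac{369}{787}$)
$\frac{1}{u{\left(603 \right)} + p{\left(l{\left(28,-10 \right)} \right)}} = \frac{1}{\frac{369}{787} + 2 \cdot 25^{2}} = \frac{1}{\frac{369}{787} + 2 \cdot 625} = \frac{1}{\frac{369}{787} + 1250} = \frac{1}{\frac{984119}{787}} = \frac{787}{984119}$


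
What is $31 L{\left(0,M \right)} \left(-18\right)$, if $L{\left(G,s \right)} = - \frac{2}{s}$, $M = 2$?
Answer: $558$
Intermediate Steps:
$31 L{\left(0,M \right)} \left(-18\right) = 31 \left(- \frac{2}{2}\right) \left(-18\right) = 31 \left(\left(-2\right) \frac{1}{2}\right) \left(-18\right) = 31 \left(-1\right) \left(-18\right) = \left(-31\right) \left(-18\right) = 558$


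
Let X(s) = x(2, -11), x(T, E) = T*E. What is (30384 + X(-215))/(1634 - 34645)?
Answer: -30362/33011 ≈ -0.91975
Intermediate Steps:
x(T, E) = E*T
X(s) = -22 (X(s) = -11*2 = -22)
(30384 + X(-215))/(1634 - 34645) = (30384 - 22)/(1634 - 34645) = 30362/(-33011) = 30362*(-1/33011) = -30362/33011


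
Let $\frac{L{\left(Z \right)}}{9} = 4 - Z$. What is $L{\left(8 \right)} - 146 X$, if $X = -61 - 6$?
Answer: $9746$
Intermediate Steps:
$L{\left(Z \right)} = 36 - 9 Z$ ($L{\left(Z \right)} = 9 \left(4 - Z\right) = 36 - 9 Z$)
$X = -67$
$L{\left(8 \right)} - 146 X = \left(36 - 72\right) - -9782 = \left(36 - 72\right) + 9782 = -36 + 9782 = 9746$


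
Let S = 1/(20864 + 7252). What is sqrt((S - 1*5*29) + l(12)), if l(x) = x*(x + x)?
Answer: sqrt(3140080009)/4686 ≈ 11.958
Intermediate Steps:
S = 1/28116 ≈ 3.5567e-5
l(x) = 2*x**2 (l(x) = x*(2*x) = 2*x**2)
sqrt((S - 1*5*29) + l(12)) = sqrt((1/28116 - 1*5*29) + 2*12**2) = sqrt((1/28116 - 5*29) + 2*144) = sqrt((1/28116 - 145) + 288) = sqrt(-4076819/28116 + 288) = sqrt(4020589/28116) = sqrt(3140080009)/4686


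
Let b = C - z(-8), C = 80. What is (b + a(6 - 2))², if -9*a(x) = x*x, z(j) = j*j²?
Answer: 28217344/81 ≈ 3.4836e+5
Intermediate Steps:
z(j) = j³
a(x) = -x²/9 (a(x) = -x*x/9 = -x²/9)
b = 592 (b = 80 - 1*(-8)³ = 80 - 1*(-512) = 80 + 512 = 592)
(b + a(6 - 2))² = (592 - (6 - 2)²/9)² = (592 - ⅑*4²)² = (592 - ⅑*16)² = (592 - 16/9)² = (5312/9)² = 28217344/81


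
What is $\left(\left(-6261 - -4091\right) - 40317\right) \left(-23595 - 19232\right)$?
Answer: $1819590749$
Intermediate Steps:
$\left(\left(-6261 - -4091\right) - 40317\right) \left(-23595 - 19232\right) = \left(\left(-6261 + 4091\right) - 40317\right) \left(-42827\right) = \left(-2170 - 40317\right) \left(-42827\right) = \left(-42487\right) \left(-42827\right) = 1819590749$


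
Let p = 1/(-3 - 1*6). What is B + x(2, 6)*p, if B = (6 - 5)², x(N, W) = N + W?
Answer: ⅑ ≈ 0.11111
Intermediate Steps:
p = -⅑ (p = 1/(-3 - 6) = 1/(-9) = -⅑ ≈ -0.11111)
B = 1 (B = 1² = 1)
B + x(2, 6)*p = 1 + (2 + 6)*(-⅑) = 1 + 8*(-⅑) = 1 - 8/9 = ⅑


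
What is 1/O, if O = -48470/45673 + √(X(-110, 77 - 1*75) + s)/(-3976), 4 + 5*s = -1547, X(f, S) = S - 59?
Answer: -43745695240223200/46425625193972411 + 12441040748556*I*√255/46425625193972411 ≈ -0.94228 + 0.0042793*I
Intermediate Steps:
X(f, S) = -59 + S
s = -1551/5 (s = -⅘ + (⅕)*(-1547) = -⅘ - 1547/5 = -1551/5 ≈ -310.20)
O = -48470/45673 - 3*I*√255/9940 (O = -48470/45673 + √((-59 + (77 - 1*75)) - 1551/5)/(-3976) = -48470*1/45673 + √((-59 + (77 - 75)) - 1551/5)*(-1/3976) = -48470/45673 + √((-59 + 2) - 1551/5)*(-1/3976) = -48470/45673 + √(-57 - 1551/5)*(-1/3976) = -48470/45673 + √(-1836/5)*(-1/3976) = -48470/45673 + (6*I*√255/5)*(-1/3976) = -48470/45673 - 3*I*√255/9940 ≈ -1.0612 - 0.0048195*I)
1/O = 1/(-48470/45673 - 3*I*√255/9940)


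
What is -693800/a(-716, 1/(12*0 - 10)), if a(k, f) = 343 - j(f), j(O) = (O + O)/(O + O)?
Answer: -346900/171 ≈ -2028.7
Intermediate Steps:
j(O) = 1 (j(O) = (2*O)/((2*O)) = (2*O)*(1/(2*O)) = 1)
a(k, f) = 342 (a(k, f) = 343 - 1*1 = 343 - 1 = 342)
-693800/a(-716, 1/(12*0 - 10)) = -693800/342 = -693800*1/342 = -346900/171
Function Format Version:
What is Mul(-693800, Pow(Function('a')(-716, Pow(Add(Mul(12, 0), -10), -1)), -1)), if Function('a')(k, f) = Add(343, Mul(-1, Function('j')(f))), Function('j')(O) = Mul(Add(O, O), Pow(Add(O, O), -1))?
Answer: Rational(-346900, 171) ≈ -2028.7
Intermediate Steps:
Function('j')(O) = 1 (Function('j')(O) = Mul(Mul(2, O), Pow(Mul(2, O), -1)) = Mul(Mul(2, O), Mul(Rational(1, 2), Pow(O, -1))) = 1)
Function('a')(k, f) = 342 (Function('a')(k, f) = Add(343, Mul(-1, 1)) = Add(343, -1) = 342)
Mul(-693800, Pow(Function('a')(-716, Pow(Add(Mul(12, 0), -10), -1)), -1)) = Mul(-693800, Pow(342, -1)) = Mul(-693800, Rational(1, 342)) = Rational(-346900, 171)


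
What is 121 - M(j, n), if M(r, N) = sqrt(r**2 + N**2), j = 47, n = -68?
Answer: 121 - sqrt(6833) ≈ 38.338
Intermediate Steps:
M(r, N) = sqrt(N**2 + r**2)
121 - M(j, n) = 121 - sqrt((-68)**2 + 47**2) = 121 - sqrt(4624 + 2209) = 121 - sqrt(6833)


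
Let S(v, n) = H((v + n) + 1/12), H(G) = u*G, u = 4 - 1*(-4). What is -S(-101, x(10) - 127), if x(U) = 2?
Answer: 5422/3 ≈ 1807.3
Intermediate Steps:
u = 8 (u = 4 + 4 = 8)
H(G) = 8*G
S(v, n) = ⅔ + 8*n + 8*v (S(v, n) = 8*((v + n) + 1/12) = 8*((n + v) + 1/12) = 8*(1/12 + n + v) = ⅔ + 8*n + 8*v)
-S(-101, x(10) - 127) = -(⅔ + 8*(2 - 127) + 8*(-101)) = -(⅔ + 8*(-125) - 808) = -(⅔ - 1000 - 808) = -1*(-5422/3) = 5422/3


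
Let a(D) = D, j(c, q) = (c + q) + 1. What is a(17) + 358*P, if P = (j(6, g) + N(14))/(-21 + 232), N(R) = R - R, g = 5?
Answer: 7883/211 ≈ 37.360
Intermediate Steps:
j(c, q) = 1 + c + q
N(R) = 0
P = 12/211 (P = ((1 + 6 + 5) + 0)/(-21 + 232) = (12 + 0)/211 = 12*(1/211) = 12/211 ≈ 0.056872)
a(17) + 358*P = 17 + 358*(12/211) = 17 + 4296/211 = 7883/211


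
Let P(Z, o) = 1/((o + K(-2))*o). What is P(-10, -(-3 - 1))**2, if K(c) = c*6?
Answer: 1/1024 ≈ 0.00097656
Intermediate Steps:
K(c) = 6*c
P(Z, o) = 1/(o*(-12 + o)) (P(Z, o) = 1/((o + 6*(-2))*o) = 1/((o - 12)*o) = 1/((-12 + o)*o) = 1/(o*(-12 + o)))
P(-10, -(-3 - 1))**2 = (1/(((-(-3 - 1)))*(-12 - (-3 - 1))))**2 = (1/(((-1*(-4)))*(-12 - 1*(-4))))**2 = (1/(4*(-12 + 4)))**2 = ((1/4)/(-8))**2 = ((1/4)*(-1/8))**2 = (-1/32)**2 = 1/1024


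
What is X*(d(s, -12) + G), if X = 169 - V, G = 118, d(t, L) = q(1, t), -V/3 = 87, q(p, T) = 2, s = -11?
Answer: 51600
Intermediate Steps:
V = -261 (V = -3*87 = -261)
d(t, L) = 2
X = 430 (X = 169 - 1*(-261) = 169 + 261 = 430)
X*(d(s, -12) + G) = 430*(2 + 118) = 430*120 = 51600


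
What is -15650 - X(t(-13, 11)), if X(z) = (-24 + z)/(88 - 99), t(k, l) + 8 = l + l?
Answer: -172160/11 ≈ -15651.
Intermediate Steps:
t(k, l) = -8 + 2*l (t(k, l) = -8 + (l + l) = -8 + 2*l)
X(z) = 24/11 - z/11 (X(z) = (-24 + z)/(-11) = (-24 + z)*(-1/11) = 24/11 - z/11)
-15650 - X(t(-13, 11)) = -15650 - (24/11 - (-8 + 2*11)/11) = -15650 - (24/11 - (-8 + 22)/11) = -15650 - (24/11 - 1/11*14) = -15650 - (24/11 - 14/11) = -15650 - 1*10/11 = -15650 - 10/11 = -172160/11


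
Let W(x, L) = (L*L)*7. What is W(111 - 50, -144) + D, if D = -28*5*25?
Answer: 141652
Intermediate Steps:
W(x, L) = 7*L² (W(x, L) = L²*7 = 7*L²)
D = -3500 (D = -140*25 = -3500)
W(111 - 50, -144) + D = 7*(-144)² - 3500 = 7*20736 - 3500 = 145152 - 3500 = 141652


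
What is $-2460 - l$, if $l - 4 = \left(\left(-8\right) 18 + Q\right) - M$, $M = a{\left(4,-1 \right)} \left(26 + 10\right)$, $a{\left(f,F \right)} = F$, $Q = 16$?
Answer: $-2372$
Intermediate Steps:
$M = -36$ ($M = - (26 + 10) = \left(-1\right) 36 = -36$)
$l = -88$ ($l = 4 + \left(\left(\left(-8\right) 18 + 16\right) - -36\right) = 4 + \left(\left(-144 + 16\right) + 36\right) = 4 + \left(-128 + 36\right) = 4 - 92 = -88$)
$-2460 - l = -2460 - -88 = -2460 + 88 = -2372$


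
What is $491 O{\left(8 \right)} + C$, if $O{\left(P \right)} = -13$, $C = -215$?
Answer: $-6598$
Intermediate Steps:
$491 O{\left(8 \right)} + C = 491 \left(-13\right) - 215 = -6383 - 215 = -6598$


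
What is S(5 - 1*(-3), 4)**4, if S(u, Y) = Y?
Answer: 256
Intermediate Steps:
S(5 - 1*(-3), 4)**4 = 4**4 = 256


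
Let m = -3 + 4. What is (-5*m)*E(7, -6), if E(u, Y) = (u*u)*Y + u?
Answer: 1435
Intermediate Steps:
E(u, Y) = u + Y*u**2 (E(u, Y) = u**2*Y + u = Y*u**2 + u = u + Y*u**2)
m = 1
(-5*m)*E(7, -6) = (-5*1)*(7*(1 - 6*7)) = -35*(1 - 42) = -35*(-41) = -5*(-287) = 1435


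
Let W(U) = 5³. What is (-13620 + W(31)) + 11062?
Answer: -2433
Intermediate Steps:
W(U) = 125
(-13620 + W(31)) + 11062 = (-13620 + 125) + 11062 = -13495 + 11062 = -2433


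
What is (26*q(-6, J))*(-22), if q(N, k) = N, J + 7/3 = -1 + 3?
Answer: 3432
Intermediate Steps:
J = -⅓ (J = -7/3 + (-1 + 3) = -7/3 + 2 = -⅓ ≈ -0.33333)
(26*q(-6, J))*(-22) = (26*(-6))*(-22) = -156*(-22) = 3432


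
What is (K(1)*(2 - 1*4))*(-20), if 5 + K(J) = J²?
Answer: -160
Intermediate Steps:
K(J) = -5 + J²
(K(1)*(2 - 1*4))*(-20) = ((-5 + 1²)*(2 - 1*4))*(-20) = ((-5 + 1)*(2 - 4))*(-20) = -4*(-2)*(-20) = 8*(-20) = -160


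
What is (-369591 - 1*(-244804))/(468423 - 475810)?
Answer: 124787/7387 ≈ 16.893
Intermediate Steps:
(-369591 - 1*(-244804))/(468423 - 475810) = (-369591 + 244804)/(-7387) = -124787*(-1/7387) = 124787/7387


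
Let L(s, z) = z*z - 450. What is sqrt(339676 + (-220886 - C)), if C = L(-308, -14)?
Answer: 2*sqrt(29761) ≈ 345.03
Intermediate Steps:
L(s, z) = -450 + z**2 (L(s, z) = z**2 - 450 = -450 + z**2)
C = -254 (C = -450 + (-14)**2 = -450 + 196 = -254)
sqrt(339676 + (-220886 - C)) = sqrt(339676 + (-220886 - 1*(-254))) = sqrt(339676 + (-220886 + 254)) = sqrt(339676 - 220632) = sqrt(119044) = 2*sqrt(29761)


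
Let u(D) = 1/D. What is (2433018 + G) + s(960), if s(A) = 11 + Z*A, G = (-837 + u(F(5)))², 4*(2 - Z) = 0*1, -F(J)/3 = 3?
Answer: 253992025/81 ≈ 3.1357e+6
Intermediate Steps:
F(J) = -9 (F(J) = -3*3 = -9)
Z = 2 (Z = 2 - 0 = 2 - ¼*0 = 2 + 0 = 2)
G = 56761156/81 (G = (-837 + 1/(-9))² = (-837 - ⅑)² = (-7534/9)² = 56761156/81 ≈ 7.0076e+5)
s(A) = 11 + 2*A
(2433018 + G) + s(960) = (2433018 + 56761156/81) + (11 + 2*960) = 253835614/81 + (11 + 1920) = 253835614/81 + 1931 = 253992025/81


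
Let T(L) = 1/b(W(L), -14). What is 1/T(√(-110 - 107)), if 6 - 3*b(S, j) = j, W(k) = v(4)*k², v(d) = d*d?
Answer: 20/3 ≈ 6.6667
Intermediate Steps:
v(d) = d²
W(k) = 16*k² (W(k) = 4²*k² = 16*k²)
b(S, j) = 2 - j/3
T(L) = 3/20 (T(L) = 1/(2 - ⅓*(-14)) = 1/(2 + 14/3) = 1/(20/3) = 3/20)
1/T(√(-110 - 107)) = 1/(3/20) = 20/3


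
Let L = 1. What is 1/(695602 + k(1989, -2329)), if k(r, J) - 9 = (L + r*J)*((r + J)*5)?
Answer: 1/7875741611 ≈ 1.2697e-10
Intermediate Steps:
k(r, J) = 9 + (1 + J*r)*(5*J + 5*r) (k(r, J) = 9 + (1 + r*J)*((r + J)*5) = 9 + (1 + J*r)*((J + r)*5) = 9 + (1 + J*r)*(5*J + 5*r))
1/(695602 + k(1989, -2329)) = 1/(695602 + (9 + 5*(-2329) + 5*1989 + 5*(-2329)*1989² + 5*1989*(-2329)²)) = 1/(695602 + (9 - 11645 + 9945 + 5*(-2329)*3956121 + 5*1989*5424241)) = 1/(695602 + (9 - 11645 + 9945 - 46069029045 + 53944076745)) = 1/(695602 + 7875046009) = 1/7875741611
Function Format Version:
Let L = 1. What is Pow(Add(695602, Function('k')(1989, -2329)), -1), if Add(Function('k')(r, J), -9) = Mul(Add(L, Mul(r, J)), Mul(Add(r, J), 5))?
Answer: Rational(1, 7875741611) ≈ 1.2697e-10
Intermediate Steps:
Function('k')(r, J) = Add(9, Mul(Add(1, Mul(J, r)), Add(Mul(5, J), Mul(5, r)))) (Function('k')(r, J) = Add(9, Mul(Add(1, Mul(r, J)), Mul(Add(r, J), 5))) = Add(9, Mul(Add(1, Mul(J, r)), Mul(Add(J, r), 5))) = Add(9, Mul(Add(1, Mul(J, r)), Add(Mul(5, J), Mul(5, r)))))
Pow(Add(695602, Function('k')(1989, -2329)), -1) = Pow(Add(695602, Add(9, Mul(5, -2329), Mul(5, 1989), Mul(5, -2329, Pow(1989, 2)), Mul(5, 1989, Pow(-2329, 2)))), -1) = Pow(Add(695602, Add(9, -11645, 9945, Mul(5, -2329, 3956121), Mul(5, 1989, 5424241))), -1) = Pow(Add(695602, Add(9, -11645, 9945, -46069029045, 53944076745)), -1) = Pow(Add(695602, 7875046009), -1) = Pow(7875741611, -1) = Rational(1, 7875741611)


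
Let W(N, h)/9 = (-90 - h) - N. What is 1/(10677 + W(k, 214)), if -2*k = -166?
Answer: 1/7194 ≈ 0.00013900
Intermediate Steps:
k = 83 (k = -½*(-166) = 83)
W(N, h) = -810 - 9*N - 9*h (W(N, h) = 9*((-90 - h) - N) = 9*(-90 - N - h) = -810 - 9*N - 9*h)
1/(10677 + W(k, 214)) = 1/(10677 + (-810 - 9*83 - 9*214)) = 1/(10677 + (-810 - 747 - 1926)) = 1/(10677 - 3483) = 1/7194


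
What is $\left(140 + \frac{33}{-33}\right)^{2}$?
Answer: $19321$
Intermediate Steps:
$\left(140 + \frac{33}{-33}\right)^{2} = \left(140 + 33 \left(- \frac{1}{33}\right)\right)^{2} = \left(140 - 1\right)^{2} = 139^{2} = 19321$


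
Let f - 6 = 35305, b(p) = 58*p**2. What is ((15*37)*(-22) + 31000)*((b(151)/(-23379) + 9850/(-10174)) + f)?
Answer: 78780052842619780/118928973 ≈ 6.6241e+8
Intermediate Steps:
f = 35311 (f = 6 + 35305 = 35311)
((15*37)*(-22) + 31000)*((b(151)/(-23379) + 9850/(-10174)) + f) = ((15*37)*(-22) + 31000)*(((58*151**2)/(-23379) + 9850/(-10174)) + 35311) = (555*(-22) + 31000)*(((58*22801)*(-1/23379) + 9850*(-1/10174)) + 35311) = (-12210 + 31000)*((1322458*(-1/23379) - 4925/5087) + 35311) = 18790*((-1322458/23379 - 4925/5087) + 35311) = 18790*(-6842485421/118928973 + 35311) = 18790*(4192658480182/118928973) = 78780052842619780/118928973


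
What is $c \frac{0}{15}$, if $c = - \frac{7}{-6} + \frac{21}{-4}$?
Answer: $0$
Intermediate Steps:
$c = - \frac{49}{12}$ ($c = \left(-7\right) \left(- \frac{1}{6}\right) + 21 \left(- \frac{1}{4}\right) = \frac{7}{6} - \frac{21}{4} = - \frac{49}{12} \approx -4.0833$)
$c \frac{0}{15} = - \frac{49 \cdot \frac{0}{15}}{12} = - \frac{49 \cdot 0 \cdot \frac{1}{15}}{12} = \left(- \frac{49}{12}\right) 0 = 0$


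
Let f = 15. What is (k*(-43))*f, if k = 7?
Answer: -4515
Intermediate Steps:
(k*(-43))*f = (7*(-43))*15 = -301*15 = -4515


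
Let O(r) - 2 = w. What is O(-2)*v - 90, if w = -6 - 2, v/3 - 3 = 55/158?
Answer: -11871/79 ≈ -150.27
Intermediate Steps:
v = 1587/158 (v = 9 + 3*(55/158) = 9 + 165/158 = 1587/158 ≈ 10.044)
w = -8
O(r) = -6 (O(r) = 2 - 8 = -6)
O(-2)*v - 90 = -6*1587/158 - 90 = -4761/79 - 90 = -11871/79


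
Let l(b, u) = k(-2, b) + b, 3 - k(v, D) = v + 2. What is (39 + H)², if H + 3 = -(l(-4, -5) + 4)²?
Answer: 729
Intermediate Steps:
k(v, D) = 1 - v (k(v, D) = 3 - (v + 2) = 3 - (2 + v) = 3 + (-2 - v) = 1 - v)
l(b, u) = 3 + b (l(b, u) = (1 - 1*(-2)) + b = (1 + 2) + b = 3 + b)
H = -12 (H = -3 - ((3 - 4) + 4)² = -3 - (-1 + 4)² = -3 - 1*3² = -3 - 1*9 = -3 - 9 = -12)
(39 + H)² = (39 - 12)² = 27² = 729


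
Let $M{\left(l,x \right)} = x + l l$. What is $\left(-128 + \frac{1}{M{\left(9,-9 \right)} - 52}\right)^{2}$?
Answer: $\frac{6548481}{400} \approx 16371.0$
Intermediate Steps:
$M{\left(l,x \right)} = x + l^{2}$
$\left(-128 + \frac{1}{M{\left(9,-9 \right)} - 52}\right)^{2} = \left(-128 + \frac{1}{\left(-9 + 9^{2}\right) - 52}\right)^{2} = \left(-128 + \frac{1}{\left(-9 + 81\right) - 52}\right)^{2} = \left(-128 + \frac{1}{72 - 52}\right)^{2} = \left(-128 + \frac{1}{20}\right)^{2} = \left(- \frac{2559}{20}\right)^{2} = \frac{6548481}{400}$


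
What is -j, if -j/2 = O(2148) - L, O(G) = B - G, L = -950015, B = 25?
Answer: 1895784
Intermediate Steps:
O(G) = 25 - G
j = -1895784 (j = -2*((25 - 1*2148) - 1*(-950015)) = -2*((25 - 2148) + 950015) = -2*(-2123 + 950015) = -2*947892 = -1895784)
-j = -1*(-1895784) = 1895784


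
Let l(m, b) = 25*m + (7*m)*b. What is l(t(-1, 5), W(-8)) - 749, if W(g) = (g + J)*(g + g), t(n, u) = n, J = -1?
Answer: -1782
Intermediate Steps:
W(g) = 2*g*(-1 + g) (W(g) = (g - 1)*(g + g) = (-1 + g)*(2*g) = 2*g*(-1 + g))
l(m, b) = 25*m + 7*b*m
l(t(-1, 5), W(-8)) - 749 = -(25 + 7*(2*(-8)*(-1 - 8))) - 749 = -(25 + 7*(2*(-8)*(-9))) - 749 = -(25 + 7*144) - 749 = -(25 + 1008) - 749 = -1*1033 - 749 = -1033 - 749 = -1782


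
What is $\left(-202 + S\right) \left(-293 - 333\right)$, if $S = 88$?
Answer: $71364$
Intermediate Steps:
$\left(-202 + S\right) \left(-293 - 333\right) = \left(-202 + 88\right) \left(-293 - 333\right) = \left(-114\right) \left(-626\right) = 71364$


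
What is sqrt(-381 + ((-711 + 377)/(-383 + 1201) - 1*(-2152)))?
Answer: 2*sqrt(74046587)/409 ≈ 42.078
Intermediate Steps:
sqrt(-381 + ((-711 + 377)/(-383 + 1201) - 1*(-2152))) = sqrt(-381 + (-334/818 + 2152)) = sqrt(-381 + (-334*1/818 + 2152)) = sqrt(-381 + (-167/409 + 2152)) = sqrt(-381 + 880001/409) = sqrt(724172/409) = 2*sqrt(74046587)/409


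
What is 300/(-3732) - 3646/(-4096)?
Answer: 515753/636928 ≈ 0.80975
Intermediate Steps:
300/(-3732) - 3646/(-4096) = 300*(-1/3732) - 3646*(-1/4096) = -25/311 + 1823/2048 = 515753/636928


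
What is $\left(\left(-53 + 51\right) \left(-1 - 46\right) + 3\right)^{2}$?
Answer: $9409$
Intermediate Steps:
$\left(\left(-53 + 51\right) \left(-1 - 46\right) + 3\right)^{2} = \left(\left(-2\right) \left(-47\right) + 3\right)^{2} = \left(94 + 3\right)^{2} = 97^{2} = 9409$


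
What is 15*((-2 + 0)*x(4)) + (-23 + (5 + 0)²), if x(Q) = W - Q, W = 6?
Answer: -58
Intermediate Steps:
x(Q) = 6 - Q
15*((-2 + 0)*x(4)) + (-23 + (5 + 0)²) = 15*((-2 + 0)*(6 - 1*4)) + (-23 + (5 + 0)²) = 15*(-2*(6 - 4)) + (-23 + 5²) = 15*(-2*2) + (-23 + 25) = 15*(-4) + 2 = -60 + 2 = -58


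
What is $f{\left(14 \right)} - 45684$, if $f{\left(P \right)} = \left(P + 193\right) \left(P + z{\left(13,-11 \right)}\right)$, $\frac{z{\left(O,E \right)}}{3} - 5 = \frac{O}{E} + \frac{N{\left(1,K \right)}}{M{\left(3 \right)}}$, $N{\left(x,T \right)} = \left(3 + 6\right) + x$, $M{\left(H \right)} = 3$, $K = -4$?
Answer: $- \frac{421794}{11} \approx -38345.0$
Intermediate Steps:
$N{\left(x,T \right)} = 9 + x$
$z{\left(O,E \right)} = 25 + \frac{3 O}{E}$ ($z{\left(O,E \right)} = 15 + 3 \left(\frac{O}{E} + \frac{9 + 1}{3}\right) = 15 + 3 \left(\frac{O}{E} + 10 \cdot \frac{1}{3}\right) = 15 + 3 \left(\frac{O}{E} + \frac{10}{3}\right) = 15 + 3 \left(\frac{10}{3} + \frac{O}{E}\right) = 15 + \left(10 + \frac{3 O}{E}\right) = 25 + \frac{3 O}{E}$)
$f{\left(P \right)} = \left(193 + P\right) \left(\frac{236}{11} + P\right)$ ($f{\left(P \right)} = \left(P + 193\right) \left(P + \left(25 + 3 \cdot 13 \frac{1}{-11}\right)\right) = \left(193 + P\right) \left(P + \left(25 + 3 \cdot 13 \left(- \frac{1}{11}\right)\right)\right) = \left(193 + P\right) \left(P + \left(25 - \frac{39}{11}\right)\right) = \left(193 + P\right) \left(P + \frac{236}{11}\right) = \left(193 + P\right) \left(\frac{236}{11} + P\right)$)
$f{\left(14 \right)} - 45684 = \left(\frac{45548}{11} + 14^{2} + \frac{2359}{11} \cdot 14\right) - 45684 = \left(\frac{45548}{11} + 196 + \frac{33026}{11}\right) - 45684 = \frac{80730}{11} - 45684 = - \frac{421794}{11}$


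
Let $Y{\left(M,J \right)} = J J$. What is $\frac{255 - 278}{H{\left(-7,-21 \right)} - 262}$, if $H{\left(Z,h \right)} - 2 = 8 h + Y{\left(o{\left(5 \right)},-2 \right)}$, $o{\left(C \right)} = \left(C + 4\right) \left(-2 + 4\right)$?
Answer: $\frac{23}{424} \approx 0.054245$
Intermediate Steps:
$o{\left(C \right)} = 8 + 2 C$ ($o{\left(C \right)} = \left(4 + C\right) 2 = 8 + 2 C$)
$Y{\left(M,J \right)} = J^{2}$
$H{\left(Z,h \right)} = 6 + 8 h$ ($H{\left(Z,h \right)} = 2 + \left(8 h + \left(-2\right)^{2}\right) = 2 + \left(8 h + 4\right) = 2 + \left(4 + 8 h\right) = 6 + 8 h$)
$\frac{255 - 278}{H{\left(-7,-21 \right)} - 262} = \frac{255 - 278}{\left(6 + 8 \left(-21\right)\right) - 262} = - \frac{23}{\left(6 - 168\right) - 262} = - \frac{23}{-162 - 262} = - \frac{23}{-424} = \left(-23\right) \left(- \frac{1}{424}\right) = \frac{23}{424}$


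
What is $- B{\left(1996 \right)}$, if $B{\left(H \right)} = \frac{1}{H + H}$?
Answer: $- \frac{1}{3992} \approx -0.0002505$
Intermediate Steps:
$B{\left(H \right)} = \frac{1}{2 H}$
$- B{\left(1996 \right)} = - \frac{1}{2 \cdot 1996} = \left(-1\right) \frac{1}{3992} = - \frac{1}{3992}$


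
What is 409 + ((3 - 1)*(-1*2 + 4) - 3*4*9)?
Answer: 305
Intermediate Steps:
409 + ((3 - 1)*(-1*2 + 4) - 3*4*9) = 409 + (2*(-2 + 4) - 12*9) = 409 + (2*2 - 108) = 409 + (4 - 108) = 409 - 104 = 305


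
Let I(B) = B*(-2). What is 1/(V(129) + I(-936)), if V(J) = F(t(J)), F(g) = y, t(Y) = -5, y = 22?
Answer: 1/1894 ≈ 0.00052798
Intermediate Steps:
F(g) = 22
V(J) = 22
I(B) = -2*B
1/(V(129) + I(-936)) = 1/(22 - 2*(-936)) = 1/(22 + 1872) = 1/1894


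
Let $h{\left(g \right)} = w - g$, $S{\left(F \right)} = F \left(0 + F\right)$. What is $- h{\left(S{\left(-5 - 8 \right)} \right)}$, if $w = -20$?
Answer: $189$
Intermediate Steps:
$S{\left(F \right)} = F^{2}$ ($S{\left(F \right)} = F F = F^{2}$)
$h{\left(g \right)} = -20 - g$
$- h{\left(S{\left(-5 - 8 \right)} \right)} = - (-20 - \left(-5 - 8\right)^{2}) = - (-20 - \left(-13\right)^{2}) = - (-20 - 169) = \left(-1\right) \left(-189\right) = 189$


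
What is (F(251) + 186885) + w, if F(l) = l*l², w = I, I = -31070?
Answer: 15969066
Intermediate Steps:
w = -31070
F(l) = l³
(F(251) + 186885) + w = (251³ + 186885) - 31070 = (15813251 + 186885) - 31070 = 16000136 - 31070 = 15969066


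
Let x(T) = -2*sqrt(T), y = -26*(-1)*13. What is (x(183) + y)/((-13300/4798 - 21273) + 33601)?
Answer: 405431/14784111 - 2399*sqrt(183)/14784111 ≈ 0.025228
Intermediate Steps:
y = 338 (y = 26*13 = 338)
(x(183) + y)/((-13300/4798 - 21273) + 33601) = (-2*sqrt(183) + 338)/((-13300/4798 - 21273) + 33601) = (338 - 2*sqrt(183))/((-13300*1/4798 - 21273) + 33601) = (338 - 2*sqrt(183))/((-6650/2399 - 21273) + 33601) = (338 - 2*sqrt(183))/(-51040577/2399 + 33601) = (338 - 2*sqrt(183))/(29568222/2399) = (338 - 2*sqrt(183))*(2399/29568222) = 405431/14784111 - 2399*sqrt(183)/14784111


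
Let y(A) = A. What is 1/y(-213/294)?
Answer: -98/71 ≈ -1.3803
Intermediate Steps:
1/y(-213/294) = 1/(-213/294) = 1/(-213*1/294) = 1/(-71/98) = -98/71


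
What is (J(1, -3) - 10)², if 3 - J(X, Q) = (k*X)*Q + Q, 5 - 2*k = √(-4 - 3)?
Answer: (-7 + 3*I*√7)²/4 ≈ -3.5 - 27.78*I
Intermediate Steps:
k = 5/2 - I*√7/2 (k = 5/2 - √(-4 - 3)/2 = 5/2 - I*√7/2 ≈ 2.5 - 1.3229*I)
J(X, Q) = 3 - Q - Q*X*(5/2 - I*√7/2) (J(X, Q) = 3 - (((5/2 - I*√7/2)*X)*Q + Q) = 3 - ((X*(5/2 - I*√7/2))*Q + Q) = 3 - (Q*X*(5/2 - I*√7/2) + Q) = 3 - (Q + Q*X*(5/2 - I*√7/2)) = 3 + (-Q - Q*X*(5/2 - I*√7/2)) = 3 - Q - Q*X*(5/2 - I*√7/2))
(J(1, -3) - 10)² = ((3 - 1*(-3) - ½*(-3)*1*(5 - I*√7)) - 10)² = ((3 + 3 + (15/2 - 3*I*√7/2)) - 10)² = ((27/2 - 3*I*√7/2) - 10)² = (7/2 - 3*I*√7/2)²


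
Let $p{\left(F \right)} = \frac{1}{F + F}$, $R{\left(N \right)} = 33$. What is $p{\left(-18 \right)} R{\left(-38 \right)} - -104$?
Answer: $\frac{1237}{12} \approx 103.08$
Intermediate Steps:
$p{\left(F \right)} = \frac{1}{2 F}$
$p{\left(-18 \right)} R{\left(-38 \right)} - -104 = \frac{1}{2 \left(-18\right)} 33 - -104 = \frac{1}{2} \left(- \frac{1}{18}\right) 33 + 104 = \left(- \frac{1}{36}\right) 33 + 104 = - \frac{11}{12} + 104 = \frac{1237}{12}$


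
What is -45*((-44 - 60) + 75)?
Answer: 1305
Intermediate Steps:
-45*((-44 - 60) + 75) = -45*(-104 + 75) = -45*(-29) = 1305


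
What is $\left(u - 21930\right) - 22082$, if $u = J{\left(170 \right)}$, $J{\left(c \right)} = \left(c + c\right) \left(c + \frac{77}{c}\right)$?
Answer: $13942$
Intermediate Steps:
$J{\left(c \right)} = 2 c \left(c + \frac{77}{c}\right)$
$u = 57954$ ($u = 154 + 2 \cdot 170^{2} = 154 + 2 \cdot 28900 = 154 + 57800 = 57954$)
$\left(u - 21930\right) - 22082 = \left(57954 - 21930\right) - 22082 = 36024 - 22082 = 13942$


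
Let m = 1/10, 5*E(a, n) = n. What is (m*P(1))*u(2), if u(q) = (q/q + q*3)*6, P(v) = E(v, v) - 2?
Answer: -189/25 ≈ -7.5600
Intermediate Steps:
E(a, n) = n/5
P(v) = -2 + v/5 (P(v) = v/5 - 2 = -2 + v/5)
m = 1/10 ≈ 0.10000
u(q) = 6 + 18*q (u(q) = (1 + 3*q)*6 = 6 + 18*q)
(m*P(1))*u(2) = ((-2 + (1/5)*1)/10)*(6 + 18*2) = ((-2 + 1/5)/10)*(6 + 36) = ((1/10)*(-9/5))*42 = -9/50*42 = -189/25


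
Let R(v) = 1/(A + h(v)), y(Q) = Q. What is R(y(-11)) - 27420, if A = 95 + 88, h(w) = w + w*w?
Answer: -8034059/293 ≈ -27420.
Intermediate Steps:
h(w) = w + w**2
A = 183
R(v) = 1/(183 + v*(1 + v))
R(y(-11)) - 27420 = 1/(183 - 11*(1 - 11)) - 27420 = 1/(183 - 11*(-10)) - 27420 = 1/(183 + 110) - 27420 = 1/293 - 27420 = -8034059/293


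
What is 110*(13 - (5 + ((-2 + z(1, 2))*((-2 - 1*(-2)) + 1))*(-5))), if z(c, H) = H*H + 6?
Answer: 5280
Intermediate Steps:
z(c, H) = 6 + H**2 (z(c, H) = H**2 + 6 = 6 + H**2)
110*(13 - (5 + ((-2 + z(1, 2))*((-2 - 1*(-2)) + 1))*(-5))) = 110*(13 - (5 + ((-2 + (6 + 2**2))*((-2 - 1*(-2)) + 1))*(-5))) = 110*(13 - (5 + ((-2 + (6 + 4))*((-2 + 2) + 1))*(-5))) = 110*(13 - (5 + ((-2 + 10)*(0 + 1))*(-5))) = 110*(13 - (5 + (8*1)*(-5))) = 110*(13 - (5 + 8*(-5))) = 110*(13 - (5 - 40)) = 110*(13 - 1*(-35)) = 110*(13 + 35) = 110*48 = 5280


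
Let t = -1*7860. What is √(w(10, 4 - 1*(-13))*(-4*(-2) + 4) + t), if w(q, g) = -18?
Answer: 2*I*√2019 ≈ 89.867*I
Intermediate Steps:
t = -7860
√(w(10, 4 - 1*(-13))*(-4*(-2) + 4) + t) = √(-18*(-4*(-2) + 4) - 7860) = √(-18*(8 + 4) - 7860) = √(-18*12 - 7860) = √(-216 - 7860) = √(-8076) = 2*I*√2019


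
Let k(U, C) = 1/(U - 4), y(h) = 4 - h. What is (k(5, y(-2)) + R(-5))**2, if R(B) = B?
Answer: 16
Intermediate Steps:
k(U, C) = 1/(-4 + U)
(k(5, y(-2)) + R(-5))**2 = (1/(-4 + 5) - 5)**2 = (1/1 - 5)**2 = (1 - 5)**2 = (-4)**2 = 16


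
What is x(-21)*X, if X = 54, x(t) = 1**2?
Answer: 54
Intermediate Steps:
x(t) = 1
x(-21)*X = 1*54 = 54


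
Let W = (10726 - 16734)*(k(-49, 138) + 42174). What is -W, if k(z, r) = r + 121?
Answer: 254937464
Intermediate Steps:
k(z, r) = 121 + r
W = -254937464 (W = (10726 - 16734)*((121 + 138) + 42174) = -6008*(259 + 42174) = -6008*42433 = -254937464)
-W = -1*(-254937464) = 254937464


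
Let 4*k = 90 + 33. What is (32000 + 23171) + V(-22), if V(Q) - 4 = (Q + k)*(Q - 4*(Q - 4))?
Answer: 111785/2 ≈ 55893.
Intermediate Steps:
k = 123/4 (k = (90 + 33)/4 = (¼)*123 = 123/4 ≈ 30.750)
V(Q) = 4 + (16 - 3*Q)*(123/4 + Q) (V(Q) = 4 + (Q + 123/4)*(Q - 4*(Q - 4)) = 4 + (123/4 + Q)*(Q - 4*(-4 + Q)) = 4 + (123/4 + Q)*(Q + (16 - 4*Q)) = 4 + (123/4 + Q)*(16 - 3*Q) = 4 + (16 - 3*Q)*(123/4 + Q))
(32000 + 23171) + V(-22) = (32000 + 23171) + (496 - 3*(-22)² - 305/4*(-22)) = 55171 + (496 - 3*484 + 3355/2) = 55171 + (496 - 1452 + 3355/2) = 55171 + 1443/2 = 111785/2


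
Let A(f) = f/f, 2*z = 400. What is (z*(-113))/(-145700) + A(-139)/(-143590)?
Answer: 32449883/209210630 ≈ 0.15511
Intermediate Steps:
z = 200 (z = (½)*400 = 200)
A(f) = 1
(z*(-113))/(-145700) + A(-139)/(-143590) = (200*(-113))/(-145700) + 1/(-143590) = -22600*(-1/145700) + 1*(-1/143590) = 226/1457 - 1/143590 = 32449883/209210630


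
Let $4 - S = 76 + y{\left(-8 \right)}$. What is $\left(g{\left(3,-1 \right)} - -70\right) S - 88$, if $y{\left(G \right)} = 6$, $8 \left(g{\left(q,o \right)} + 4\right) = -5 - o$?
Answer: $-5197$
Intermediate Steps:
$g{\left(q,o \right)} = - \frac{37}{8} - \frac{o}{8}$ ($g{\left(q,o \right)} = -4 + \frac{-5 - o}{8} = -4 - \left(\frac{5}{8} + \frac{o}{8}\right) = - \frac{37}{8} - \frac{o}{8}$)
$S = -78$ ($S = 4 - \left(76 + 6\right) = 4 - 82 = -78$)
$\left(g{\left(3,-1 \right)} - -70\right) S - 88 = \left(\left(- \frac{37}{8} - - \frac{1}{8}\right) - -70\right) \left(-78\right) - 88 = \left(\left(- \frac{37}{8} + \frac{1}{8}\right) + 70\right) \left(-78\right) - 88 = \left(- \frac{9}{2} + 70\right) \left(-78\right) - 88 = \frac{131}{2} \left(-78\right) - 88 = -5109 - 88 = -5197$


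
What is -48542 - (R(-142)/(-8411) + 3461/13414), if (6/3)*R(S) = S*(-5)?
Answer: -5476782973969/112825154 ≈ -48542.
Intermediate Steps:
R(S) = -5*S/2 (R(S) = (S*(-5))/2 = (-5*S)/2 = -5*S/2)
-48542 - (R(-142)/(-8411) + 3461/13414) = -48542 - (-5/2*(-142)/(-8411) + 3461/13414) = -48542 - (355*(-1/8411) + 3461*(1/13414)) = -48542 - (-355/8411 + 3461/13414) = -48542 - 1*24348501/112825154 = -48542 - 24348501/112825154 = -5476782973969/112825154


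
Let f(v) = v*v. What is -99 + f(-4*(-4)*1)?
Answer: 157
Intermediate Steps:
f(v) = v**2
-99 + f(-4*(-4)*1) = -99 + (-4*(-4)*1)**2 = -99 + (16*1)**2 = -99 + 16**2 = -99 + 256 = 157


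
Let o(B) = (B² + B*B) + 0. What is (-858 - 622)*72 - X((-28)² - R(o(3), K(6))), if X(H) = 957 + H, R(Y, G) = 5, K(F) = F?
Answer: -108296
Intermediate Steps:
o(B) = 2*B² (o(B) = (B² + B²) + 0 = 2*B² + 0 = 2*B²)
(-858 - 622)*72 - X((-28)² - R(o(3), K(6))) = (-858 - 622)*72 - (957 + ((-28)² - 1*5)) = -1480*72 - (957 + (784 - 5)) = -106560 - (957 + 779) = -106560 - 1*1736 = -106560 - 1736 = -108296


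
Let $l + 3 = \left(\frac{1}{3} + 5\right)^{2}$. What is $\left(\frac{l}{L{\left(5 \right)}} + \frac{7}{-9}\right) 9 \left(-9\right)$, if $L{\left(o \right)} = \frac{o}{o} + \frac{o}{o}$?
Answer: $- \frac{1935}{2} \approx -967.5$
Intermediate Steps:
$l = \frac{229}{9}$ ($l = -3 + \left(\frac{1}{3} + 5\right)^{2} = -3 + \left(\frac{16}{3}\right)^{2} = -3 + \frac{256}{9} = \frac{229}{9} \approx 25.444$)
$L{\left(o \right)} = 2$ ($L{\left(o \right)} = 1 + 1 = 2$)
$\left(\frac{l}{L{\left(5 \right)}} + \frac{7}{-9}\right) 9 \left(-9\right) = \left(\frac{229}{9 \cdot 2} + \frac{7}{-9}\right) 9 \left(-9\right) = \left(\frac{229}{9} \cdot \frac{1}{2} + 7 \left(- \frac{1}{9}\right)\right) 9 \left(-9\right) = \left(\frac{229}{18} - \frac{7}{9}\right) 9 \left(-9\right) = \frac{215}{18} \cdot 9 \left(-9\right) = \frac{215}{2} \left(-9\right) = - \frac{1935}{2}$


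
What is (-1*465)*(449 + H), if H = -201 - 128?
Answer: -55800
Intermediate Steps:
H = -329
(-1*465)*(449 + H) = (-1*465)*(449 - 329) = -465*120 = -55800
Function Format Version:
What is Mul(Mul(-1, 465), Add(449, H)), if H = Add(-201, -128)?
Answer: -55800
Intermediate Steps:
H = -329
Mul(Mul(-1, 465), Add(449, H)) = Mul(Mul(-1, 465), Add(449, -329)) = Mul(-465, 120) = -55800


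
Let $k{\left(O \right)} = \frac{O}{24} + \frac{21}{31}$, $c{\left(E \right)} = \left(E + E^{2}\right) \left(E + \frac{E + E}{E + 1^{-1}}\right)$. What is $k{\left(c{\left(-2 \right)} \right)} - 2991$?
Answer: $- \frac{556169}{186} \approx -2990.2$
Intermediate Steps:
$c{\left(E \right)} = \left(E + E^{2}\right) \left(E + \frac{2 E}{1 + E}\right)$ ($c{\left(E \right)} = \left(E + E^{2}\right) \left(E + \frac{2 E}{E + 1}\right) = \left(E + E^{2}\right) \left(E + \frac{2 E}{1 + E}\right)$)
$k{\left(O \right)} = \frac{21}{31} + \frac{O}{24}$ ($k{\left(O \right)} = O \frac{1}{24} + 21 \cdot \frac{1}{31} = \frac{O}{24} + \frac{21}{31} = \frac{21}{31} + \frac{O}{24}$)
$k{\left(c{\left(-2 \right)} \right)} - 2991 = \left(\frac{21}{31} + \frac{\left(-2\right)^{2} \left(3 - 2\right)}{24}\right) - 2991 = \left(\frac{21}{31} + \frac{4 \cdot 1}{24}\right) - 2991 = \left(\frac{21}{31} + \frac{1}{24} \cdot 4\right) - 2991 = \left(\frac{21}{31} + \frac{1}{6}\right) - 2991 = \frac{157}{186} - 2991 = - \frac{556169}{186}$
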